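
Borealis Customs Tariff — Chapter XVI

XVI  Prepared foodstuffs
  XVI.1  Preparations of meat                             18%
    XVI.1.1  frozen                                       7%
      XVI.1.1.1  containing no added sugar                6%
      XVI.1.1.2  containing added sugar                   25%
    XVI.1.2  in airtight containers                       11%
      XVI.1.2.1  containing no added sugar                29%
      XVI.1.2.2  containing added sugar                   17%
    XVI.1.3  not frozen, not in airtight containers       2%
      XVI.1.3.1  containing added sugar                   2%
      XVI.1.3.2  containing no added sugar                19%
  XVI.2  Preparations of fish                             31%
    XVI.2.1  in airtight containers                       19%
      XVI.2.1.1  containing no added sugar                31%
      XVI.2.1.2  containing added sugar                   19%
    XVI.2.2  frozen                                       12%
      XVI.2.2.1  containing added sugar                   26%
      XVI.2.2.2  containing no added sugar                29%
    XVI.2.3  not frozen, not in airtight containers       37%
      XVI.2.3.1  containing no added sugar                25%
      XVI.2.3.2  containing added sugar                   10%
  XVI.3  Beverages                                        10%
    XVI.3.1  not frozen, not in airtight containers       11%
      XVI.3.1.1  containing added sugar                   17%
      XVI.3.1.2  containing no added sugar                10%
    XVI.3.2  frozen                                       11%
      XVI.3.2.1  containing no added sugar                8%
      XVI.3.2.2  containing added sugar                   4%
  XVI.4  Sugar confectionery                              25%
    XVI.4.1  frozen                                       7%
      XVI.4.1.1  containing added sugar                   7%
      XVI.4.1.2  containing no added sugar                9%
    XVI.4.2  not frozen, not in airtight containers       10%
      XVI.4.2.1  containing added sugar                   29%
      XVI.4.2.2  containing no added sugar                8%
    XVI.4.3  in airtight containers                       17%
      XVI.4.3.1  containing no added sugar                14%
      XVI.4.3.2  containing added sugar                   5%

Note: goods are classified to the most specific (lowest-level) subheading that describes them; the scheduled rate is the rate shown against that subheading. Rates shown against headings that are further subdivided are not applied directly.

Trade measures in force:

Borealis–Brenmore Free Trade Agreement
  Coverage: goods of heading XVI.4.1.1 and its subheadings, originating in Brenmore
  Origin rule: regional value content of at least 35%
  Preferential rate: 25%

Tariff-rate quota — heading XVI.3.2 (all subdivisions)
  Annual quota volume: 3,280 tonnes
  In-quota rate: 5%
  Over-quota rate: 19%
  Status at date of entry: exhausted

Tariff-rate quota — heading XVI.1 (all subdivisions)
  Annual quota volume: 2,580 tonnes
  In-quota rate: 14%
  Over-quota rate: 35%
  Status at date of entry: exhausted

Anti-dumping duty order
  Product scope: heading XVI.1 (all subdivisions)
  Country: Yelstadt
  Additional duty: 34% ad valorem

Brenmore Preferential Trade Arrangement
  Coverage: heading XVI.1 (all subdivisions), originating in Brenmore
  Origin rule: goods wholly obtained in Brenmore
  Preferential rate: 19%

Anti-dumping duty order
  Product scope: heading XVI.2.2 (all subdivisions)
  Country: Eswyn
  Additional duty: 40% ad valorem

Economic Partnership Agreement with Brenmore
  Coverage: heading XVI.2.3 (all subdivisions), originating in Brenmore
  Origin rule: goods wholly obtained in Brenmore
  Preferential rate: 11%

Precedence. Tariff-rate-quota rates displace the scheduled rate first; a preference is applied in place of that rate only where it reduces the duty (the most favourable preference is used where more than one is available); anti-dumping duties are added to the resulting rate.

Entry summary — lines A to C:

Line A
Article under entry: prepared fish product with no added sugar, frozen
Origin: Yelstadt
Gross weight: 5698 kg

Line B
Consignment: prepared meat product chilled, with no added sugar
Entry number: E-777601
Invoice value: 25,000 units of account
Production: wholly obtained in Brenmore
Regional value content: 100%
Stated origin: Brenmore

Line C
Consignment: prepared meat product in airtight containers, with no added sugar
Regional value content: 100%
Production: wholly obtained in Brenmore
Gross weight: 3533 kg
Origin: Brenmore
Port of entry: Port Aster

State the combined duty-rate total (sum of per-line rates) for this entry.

Line A: prepared fish product → XVI.2; frozen → XVI.2.2; with no added sugar → XVI.2.2.2. Scheduled 29%. No special measure applies. → 29%.
Line B: prepared meat product → XVI.1; chilled → XVI.1.3; with no added sugar → XVI.1.3.2. Scheduled 19%. quota on XVI.1 exhausted → over-quota 35%; Brenmore agreement on XVI.4.1.1: XVI.1.3.2 not covered; Brenmore agreement on XVI.1: wholly obtained → 19% available; Brenmore agreement on XVI.2.3: XVI.1.3.2 not covered; preferential 19%. → 19%.
Line C: prepared meat product → XVI.1; in airtight containers → XVI.1.2; with no added sugar → XVI.1.2.1. Scheduled 29%. quota on XVI.1 exhausted → over-quota 35%; Brenmore agreement on XVI.4.1.1: XVI.1.2.1 not covered; Brenmore agreement on XVI.1: wholly obtained → 19% available; Brenmore agreement on XVI.2.3: XVI.1.2.1 not covered; preferential 19%. → 19%.
Sum: 29% + 19% + 19% = 67%.

67%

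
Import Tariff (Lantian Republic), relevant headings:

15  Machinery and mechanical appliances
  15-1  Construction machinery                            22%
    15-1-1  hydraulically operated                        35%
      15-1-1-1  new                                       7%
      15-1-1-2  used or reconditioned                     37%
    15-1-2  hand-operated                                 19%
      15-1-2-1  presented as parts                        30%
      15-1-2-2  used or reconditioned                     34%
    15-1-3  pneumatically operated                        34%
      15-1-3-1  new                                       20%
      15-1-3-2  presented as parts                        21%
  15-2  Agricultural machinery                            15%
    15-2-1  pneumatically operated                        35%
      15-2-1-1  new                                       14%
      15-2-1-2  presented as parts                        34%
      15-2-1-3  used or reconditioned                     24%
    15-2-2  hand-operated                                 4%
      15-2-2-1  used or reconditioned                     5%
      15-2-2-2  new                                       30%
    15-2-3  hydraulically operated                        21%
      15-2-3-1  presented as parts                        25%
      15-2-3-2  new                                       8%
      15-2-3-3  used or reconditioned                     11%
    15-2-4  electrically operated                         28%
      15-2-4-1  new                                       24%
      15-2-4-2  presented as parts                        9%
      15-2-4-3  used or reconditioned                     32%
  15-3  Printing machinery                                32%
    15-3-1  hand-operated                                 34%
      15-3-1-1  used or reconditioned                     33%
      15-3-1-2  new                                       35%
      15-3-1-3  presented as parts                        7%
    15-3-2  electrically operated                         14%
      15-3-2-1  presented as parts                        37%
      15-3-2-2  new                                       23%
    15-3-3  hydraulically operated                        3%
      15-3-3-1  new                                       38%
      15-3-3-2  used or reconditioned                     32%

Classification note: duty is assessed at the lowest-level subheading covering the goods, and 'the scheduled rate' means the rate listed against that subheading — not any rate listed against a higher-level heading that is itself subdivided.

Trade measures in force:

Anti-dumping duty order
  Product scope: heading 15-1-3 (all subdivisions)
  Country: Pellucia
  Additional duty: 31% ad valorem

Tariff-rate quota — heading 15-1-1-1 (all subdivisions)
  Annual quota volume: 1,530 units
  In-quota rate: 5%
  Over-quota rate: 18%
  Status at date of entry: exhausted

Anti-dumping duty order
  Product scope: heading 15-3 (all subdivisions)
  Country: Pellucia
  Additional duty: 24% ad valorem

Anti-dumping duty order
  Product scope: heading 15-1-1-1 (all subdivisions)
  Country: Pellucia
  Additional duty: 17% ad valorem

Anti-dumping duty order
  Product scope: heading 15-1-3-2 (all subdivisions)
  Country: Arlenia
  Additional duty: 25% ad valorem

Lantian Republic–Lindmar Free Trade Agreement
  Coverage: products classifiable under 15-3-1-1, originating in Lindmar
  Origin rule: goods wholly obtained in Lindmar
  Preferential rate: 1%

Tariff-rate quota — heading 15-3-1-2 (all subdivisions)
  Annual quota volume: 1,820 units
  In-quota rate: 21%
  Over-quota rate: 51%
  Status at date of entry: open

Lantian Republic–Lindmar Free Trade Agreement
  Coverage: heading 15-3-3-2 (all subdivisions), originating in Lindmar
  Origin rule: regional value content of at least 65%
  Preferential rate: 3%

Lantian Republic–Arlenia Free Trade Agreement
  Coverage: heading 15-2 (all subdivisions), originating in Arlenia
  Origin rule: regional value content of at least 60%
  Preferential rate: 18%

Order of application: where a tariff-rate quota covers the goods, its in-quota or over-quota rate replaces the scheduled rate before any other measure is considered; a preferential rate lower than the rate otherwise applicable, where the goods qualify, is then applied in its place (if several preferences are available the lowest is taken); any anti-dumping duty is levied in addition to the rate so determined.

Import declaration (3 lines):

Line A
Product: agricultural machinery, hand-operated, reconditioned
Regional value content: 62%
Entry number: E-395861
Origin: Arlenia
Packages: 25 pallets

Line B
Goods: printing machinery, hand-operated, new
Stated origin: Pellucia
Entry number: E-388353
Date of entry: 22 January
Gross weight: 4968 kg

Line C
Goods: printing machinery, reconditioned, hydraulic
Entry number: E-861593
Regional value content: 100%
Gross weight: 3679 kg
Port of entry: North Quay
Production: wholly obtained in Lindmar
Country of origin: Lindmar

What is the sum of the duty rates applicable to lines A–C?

53%

Line A: agricultural → 15-2; hand-operated → 15-2-2; reconditioned → 15-2-2-1. Scheduled 5%. Arlenia agreement on 15-2: RVC ≥ 60% → 18% available; preference 18% not lower than 5% → no reduction. → 5%.
Line B: printing → 15-3; hand-operated → 15-3-1; new → 15-3-1-2. Scheduled 35%. quota on 15-3-1-2 open → in-quota 21%; anti-dumping (Pellucia, 15-3): +24%; total 21% + 24% = 45%. → 45%.
Line C: printing → 15-3; hydraulic → 15-3-3; reconditioned → 15-3-3-2. Scheduled 32%. Lindmar agreement on 15-3-1-1: 15-3-3-2 not covered; Lindmar agreement on 15-3-3-2: RVC ≥ 65% → 3% available; preferential 3%. → 3%.
Sum: 5% + 45% + 3% = 53%.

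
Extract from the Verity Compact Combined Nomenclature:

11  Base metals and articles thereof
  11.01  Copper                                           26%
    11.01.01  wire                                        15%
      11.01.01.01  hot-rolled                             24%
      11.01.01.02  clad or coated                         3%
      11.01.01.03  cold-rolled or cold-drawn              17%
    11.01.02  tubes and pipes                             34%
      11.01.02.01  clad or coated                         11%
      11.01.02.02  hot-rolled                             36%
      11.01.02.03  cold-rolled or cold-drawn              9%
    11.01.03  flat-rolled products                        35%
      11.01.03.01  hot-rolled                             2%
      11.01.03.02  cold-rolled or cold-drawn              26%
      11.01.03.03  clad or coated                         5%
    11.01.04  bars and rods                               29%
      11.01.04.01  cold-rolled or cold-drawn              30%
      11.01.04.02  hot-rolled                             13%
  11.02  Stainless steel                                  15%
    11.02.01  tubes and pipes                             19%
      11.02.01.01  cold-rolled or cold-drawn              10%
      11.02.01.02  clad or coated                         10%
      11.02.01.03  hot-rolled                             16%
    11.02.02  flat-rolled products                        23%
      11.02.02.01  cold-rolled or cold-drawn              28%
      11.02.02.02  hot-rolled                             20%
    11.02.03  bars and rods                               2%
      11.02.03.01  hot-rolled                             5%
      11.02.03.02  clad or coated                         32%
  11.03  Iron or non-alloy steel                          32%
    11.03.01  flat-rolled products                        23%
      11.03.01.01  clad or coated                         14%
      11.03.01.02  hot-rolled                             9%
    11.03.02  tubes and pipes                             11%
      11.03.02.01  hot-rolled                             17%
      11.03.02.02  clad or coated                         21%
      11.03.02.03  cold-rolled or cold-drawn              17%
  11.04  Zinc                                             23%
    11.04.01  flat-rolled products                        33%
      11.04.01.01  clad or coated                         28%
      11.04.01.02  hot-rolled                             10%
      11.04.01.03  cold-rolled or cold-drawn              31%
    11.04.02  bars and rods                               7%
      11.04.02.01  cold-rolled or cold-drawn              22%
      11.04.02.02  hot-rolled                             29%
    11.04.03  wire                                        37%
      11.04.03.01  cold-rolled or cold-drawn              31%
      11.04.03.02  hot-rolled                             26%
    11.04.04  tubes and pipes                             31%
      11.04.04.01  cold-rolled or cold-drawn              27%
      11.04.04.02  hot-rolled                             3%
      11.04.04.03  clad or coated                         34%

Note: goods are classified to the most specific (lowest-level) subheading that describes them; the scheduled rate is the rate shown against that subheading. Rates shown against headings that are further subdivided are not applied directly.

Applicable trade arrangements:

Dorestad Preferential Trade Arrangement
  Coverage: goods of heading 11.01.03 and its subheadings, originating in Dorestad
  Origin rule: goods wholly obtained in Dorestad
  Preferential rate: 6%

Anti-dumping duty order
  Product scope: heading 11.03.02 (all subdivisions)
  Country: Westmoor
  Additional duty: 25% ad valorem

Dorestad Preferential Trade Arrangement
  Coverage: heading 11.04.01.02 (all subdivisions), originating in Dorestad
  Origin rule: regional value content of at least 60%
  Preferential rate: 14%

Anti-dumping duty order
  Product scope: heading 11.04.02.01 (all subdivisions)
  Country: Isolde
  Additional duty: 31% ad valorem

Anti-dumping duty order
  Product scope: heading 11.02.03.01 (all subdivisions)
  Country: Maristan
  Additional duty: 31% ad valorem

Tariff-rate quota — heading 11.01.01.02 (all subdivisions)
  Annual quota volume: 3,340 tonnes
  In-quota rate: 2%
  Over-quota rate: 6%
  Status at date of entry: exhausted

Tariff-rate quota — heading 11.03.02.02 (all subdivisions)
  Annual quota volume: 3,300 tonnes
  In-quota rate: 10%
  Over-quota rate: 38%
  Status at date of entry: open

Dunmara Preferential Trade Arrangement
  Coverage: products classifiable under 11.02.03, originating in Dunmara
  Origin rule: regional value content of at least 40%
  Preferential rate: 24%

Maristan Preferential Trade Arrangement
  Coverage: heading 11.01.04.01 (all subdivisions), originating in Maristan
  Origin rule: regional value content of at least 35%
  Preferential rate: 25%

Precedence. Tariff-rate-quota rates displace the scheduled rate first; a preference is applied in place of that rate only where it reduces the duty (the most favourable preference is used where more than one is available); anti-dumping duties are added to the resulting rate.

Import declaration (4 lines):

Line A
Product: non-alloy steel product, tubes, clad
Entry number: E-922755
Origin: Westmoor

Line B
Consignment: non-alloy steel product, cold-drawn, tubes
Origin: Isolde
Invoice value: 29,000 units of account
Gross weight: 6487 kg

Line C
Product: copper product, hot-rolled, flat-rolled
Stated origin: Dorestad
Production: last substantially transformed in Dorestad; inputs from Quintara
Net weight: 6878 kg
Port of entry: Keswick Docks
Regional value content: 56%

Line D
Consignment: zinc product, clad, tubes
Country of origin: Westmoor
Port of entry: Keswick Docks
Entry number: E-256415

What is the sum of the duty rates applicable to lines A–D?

Line A: non-alloy steel → 11.03; tubes → 11.03.02; clad → 11.03.02.02. Scheduled 21%. quota on 11.03.02.02 open → in-quota 10%; anti-dumping (Westmoor, 11.03.02): +25%; total 10% + 25% = 35%. → 35%.
Line B: non-alloy steel → 11.03; tubes → 11.03.02; cold-drawn → 11.03.02.03. Scheduled 17%. No special measure applies. → 17%.
Line C: copper → 11.01; flat-rolled → 11.01.03; hot-rolled → 11.01.03.01. Scheduled 2%. Dorestad agreement on 11.01.03: not wholly obtained; Dorestad agreement on 11.04.01.02: 11.01.03.01 not covered. → 2%.
Line D: zinc → 11.04; tubes → 11.04.04; clad → 11.04.04.03. Scheduled 34%. No special measure applies. → 34%.
Sum: 35% + 17% + 2% + 34% = 88%.

88%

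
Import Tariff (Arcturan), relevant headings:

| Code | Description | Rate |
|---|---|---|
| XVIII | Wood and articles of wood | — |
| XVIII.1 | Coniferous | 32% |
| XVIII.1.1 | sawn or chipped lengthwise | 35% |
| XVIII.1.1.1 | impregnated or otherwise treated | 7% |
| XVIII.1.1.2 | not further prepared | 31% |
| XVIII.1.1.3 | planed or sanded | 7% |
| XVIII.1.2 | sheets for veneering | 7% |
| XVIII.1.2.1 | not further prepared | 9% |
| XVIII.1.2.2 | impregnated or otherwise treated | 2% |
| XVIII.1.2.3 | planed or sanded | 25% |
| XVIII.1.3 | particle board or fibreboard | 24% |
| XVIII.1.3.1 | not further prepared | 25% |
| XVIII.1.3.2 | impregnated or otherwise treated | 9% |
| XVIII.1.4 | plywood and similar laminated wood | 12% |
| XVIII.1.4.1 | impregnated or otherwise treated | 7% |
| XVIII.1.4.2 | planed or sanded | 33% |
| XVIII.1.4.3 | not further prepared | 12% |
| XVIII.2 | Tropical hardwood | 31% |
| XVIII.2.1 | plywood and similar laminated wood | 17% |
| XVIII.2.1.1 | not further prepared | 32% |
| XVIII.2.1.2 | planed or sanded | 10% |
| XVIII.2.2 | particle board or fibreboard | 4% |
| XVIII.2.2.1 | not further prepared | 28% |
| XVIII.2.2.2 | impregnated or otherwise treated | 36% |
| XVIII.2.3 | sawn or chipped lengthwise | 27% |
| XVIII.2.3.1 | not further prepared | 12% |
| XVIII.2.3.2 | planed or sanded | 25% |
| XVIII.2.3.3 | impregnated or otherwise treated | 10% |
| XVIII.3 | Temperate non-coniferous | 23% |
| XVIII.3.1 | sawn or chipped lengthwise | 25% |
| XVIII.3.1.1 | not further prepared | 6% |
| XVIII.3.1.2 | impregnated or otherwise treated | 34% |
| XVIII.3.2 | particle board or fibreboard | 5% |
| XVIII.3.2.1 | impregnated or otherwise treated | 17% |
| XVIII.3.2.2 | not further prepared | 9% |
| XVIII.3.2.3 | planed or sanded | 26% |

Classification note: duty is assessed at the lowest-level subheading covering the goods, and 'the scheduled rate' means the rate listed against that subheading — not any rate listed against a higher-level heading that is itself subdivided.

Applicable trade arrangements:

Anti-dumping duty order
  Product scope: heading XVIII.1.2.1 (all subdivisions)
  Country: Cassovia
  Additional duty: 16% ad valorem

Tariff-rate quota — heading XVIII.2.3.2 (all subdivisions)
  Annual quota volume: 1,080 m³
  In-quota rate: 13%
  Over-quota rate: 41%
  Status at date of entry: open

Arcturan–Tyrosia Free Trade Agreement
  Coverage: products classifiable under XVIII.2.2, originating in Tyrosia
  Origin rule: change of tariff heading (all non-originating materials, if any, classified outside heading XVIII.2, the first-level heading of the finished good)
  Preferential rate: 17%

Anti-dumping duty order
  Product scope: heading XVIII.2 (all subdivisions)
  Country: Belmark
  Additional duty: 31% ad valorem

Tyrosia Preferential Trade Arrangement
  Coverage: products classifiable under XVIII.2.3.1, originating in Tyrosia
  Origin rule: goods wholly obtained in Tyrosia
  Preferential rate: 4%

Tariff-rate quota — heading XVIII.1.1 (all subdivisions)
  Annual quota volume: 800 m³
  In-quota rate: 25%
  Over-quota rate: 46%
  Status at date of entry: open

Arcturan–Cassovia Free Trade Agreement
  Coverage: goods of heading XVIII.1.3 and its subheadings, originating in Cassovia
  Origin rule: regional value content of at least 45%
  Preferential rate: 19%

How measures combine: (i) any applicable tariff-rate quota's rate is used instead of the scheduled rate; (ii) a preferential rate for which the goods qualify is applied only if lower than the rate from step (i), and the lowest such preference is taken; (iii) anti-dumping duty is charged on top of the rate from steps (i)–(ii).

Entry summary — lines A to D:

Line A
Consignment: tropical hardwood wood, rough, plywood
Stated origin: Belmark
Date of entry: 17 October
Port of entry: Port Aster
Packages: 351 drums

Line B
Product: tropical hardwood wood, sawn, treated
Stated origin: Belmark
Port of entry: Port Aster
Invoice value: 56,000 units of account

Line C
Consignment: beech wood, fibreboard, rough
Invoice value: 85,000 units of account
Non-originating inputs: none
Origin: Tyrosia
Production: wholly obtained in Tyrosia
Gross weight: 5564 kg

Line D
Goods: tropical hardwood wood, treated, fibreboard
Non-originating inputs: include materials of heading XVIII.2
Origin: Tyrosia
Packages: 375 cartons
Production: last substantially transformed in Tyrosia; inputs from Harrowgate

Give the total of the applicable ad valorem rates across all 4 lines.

Line A: tropical hardwood → XVIII.2; plywood → XVIII.2.1; rough → XVIII.2.1.1. Scheduled 32%. anti-dumping (Belmark, XVIII.2): +31%; total 32% + 31% = 63%. → 63%.
Line B: tropical hardwood → XVIII.2; sawn → XVIII.2.3; treated → XVIII.2.3.3. Scheduled 10%. anti-dumping (Belmark, XVIII.2): +31%; total 10% + 31% = 41%. → 41%.
Line C: beech → XVIII.3; fibreboard → XVIII.3.2; rough → XVIII.3.2.2. Scheduled 9%. Tyrosia agreement on XVIII.2.2: XVIII.3.2.2 not covered; Tyrosia agreement on XVIII.2.3.1: XVIII.3.2.2 not covered. → 9%.
Line D: tropical hardwood → XVIII.2; fibreboard → XVIII.2.2; treated → XVIII.2.2.2. Scheduled 36%. Tyrosia agreement on XVIII.2.2: CTH not met; Tyrosia agreement on XVIII.2.3.1: XVIII.2.2.2 not covered. → 36%.
Sum: 63% + 41% + 9% + 36% = 149%.

149%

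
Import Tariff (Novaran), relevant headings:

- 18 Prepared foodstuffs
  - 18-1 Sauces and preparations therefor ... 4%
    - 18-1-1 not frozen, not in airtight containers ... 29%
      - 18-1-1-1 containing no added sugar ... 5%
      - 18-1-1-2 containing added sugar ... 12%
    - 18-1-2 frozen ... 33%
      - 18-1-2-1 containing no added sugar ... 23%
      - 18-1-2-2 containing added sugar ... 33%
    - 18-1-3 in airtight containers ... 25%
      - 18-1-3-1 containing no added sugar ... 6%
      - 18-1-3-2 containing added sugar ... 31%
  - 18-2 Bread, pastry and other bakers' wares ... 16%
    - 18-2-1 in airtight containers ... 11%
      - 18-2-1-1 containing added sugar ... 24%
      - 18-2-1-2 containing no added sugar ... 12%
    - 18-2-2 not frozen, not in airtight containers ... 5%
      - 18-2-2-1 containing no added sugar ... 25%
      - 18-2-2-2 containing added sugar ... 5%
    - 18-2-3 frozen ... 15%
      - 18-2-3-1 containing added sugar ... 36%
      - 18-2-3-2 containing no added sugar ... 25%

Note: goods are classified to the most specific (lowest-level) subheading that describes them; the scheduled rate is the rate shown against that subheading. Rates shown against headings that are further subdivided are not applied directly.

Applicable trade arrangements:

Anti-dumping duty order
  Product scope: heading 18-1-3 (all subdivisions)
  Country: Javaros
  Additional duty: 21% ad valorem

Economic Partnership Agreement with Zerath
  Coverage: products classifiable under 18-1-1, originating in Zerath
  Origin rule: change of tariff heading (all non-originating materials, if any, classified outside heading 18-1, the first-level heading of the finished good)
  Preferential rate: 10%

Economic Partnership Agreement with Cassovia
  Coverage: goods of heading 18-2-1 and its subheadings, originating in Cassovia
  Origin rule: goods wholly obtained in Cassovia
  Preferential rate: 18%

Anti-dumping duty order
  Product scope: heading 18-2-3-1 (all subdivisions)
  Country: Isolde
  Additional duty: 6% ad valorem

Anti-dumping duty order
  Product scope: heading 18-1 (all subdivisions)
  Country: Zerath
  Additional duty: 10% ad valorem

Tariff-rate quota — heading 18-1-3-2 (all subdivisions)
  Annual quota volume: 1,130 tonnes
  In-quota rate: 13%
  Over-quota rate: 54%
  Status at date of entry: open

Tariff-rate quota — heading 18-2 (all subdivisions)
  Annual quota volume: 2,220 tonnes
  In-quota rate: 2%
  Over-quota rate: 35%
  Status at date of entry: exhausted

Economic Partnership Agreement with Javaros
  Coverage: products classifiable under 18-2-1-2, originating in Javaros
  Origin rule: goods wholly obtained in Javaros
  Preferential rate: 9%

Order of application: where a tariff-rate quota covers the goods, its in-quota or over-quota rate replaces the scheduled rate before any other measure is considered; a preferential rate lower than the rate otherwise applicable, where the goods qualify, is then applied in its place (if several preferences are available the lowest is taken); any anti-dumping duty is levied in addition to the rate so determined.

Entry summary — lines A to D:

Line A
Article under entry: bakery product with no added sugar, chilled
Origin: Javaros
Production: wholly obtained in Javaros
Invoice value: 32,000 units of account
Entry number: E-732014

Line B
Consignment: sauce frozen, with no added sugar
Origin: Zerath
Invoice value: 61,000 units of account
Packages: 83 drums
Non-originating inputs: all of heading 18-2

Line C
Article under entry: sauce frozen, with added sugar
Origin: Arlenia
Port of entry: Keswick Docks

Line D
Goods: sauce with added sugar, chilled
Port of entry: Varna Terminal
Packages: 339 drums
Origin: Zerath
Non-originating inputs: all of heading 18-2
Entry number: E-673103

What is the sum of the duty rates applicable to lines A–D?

121%

Line A: bakery product → 18-2; chilled → 18-2-2; with no added sugar → 18-2-2-1. Scheduled 25%. quota on 18-2 exhausted → over-quota 35%; Javaros agreement on 18-2-1-2: 18-2-2-1 not covered. → 35%.
Line B: sauce → 18-1; frozen → 18-1-2; with no added sugar → 18-1-2-1. Scheduled 23%. Zerath agreement on 18-1-1: 18-1-2-1 not covered; anti-dumping (Zerath, 18-1): +10%; total 23% + 10% = 33%. → 33%.
Line C: sauce → 18-1; frozen → 18-1-2; with added sugar → 18-1-2-2. Scheduled 33%. No special measure applies. → 33%.
Line D: sauce → 18-1; chilled → 18-1-1; with added sugar → 18-1-1-2. Scheduled 12%. Zerath agreement on 18-1-1: CTH met → 10% available; preferential 10%; anti-dumping (Zerath, 18-1): +10%; total 10% + 10% = 20%. → 20%.
Sum: 35% + 33% + 33% + 20% = 121%.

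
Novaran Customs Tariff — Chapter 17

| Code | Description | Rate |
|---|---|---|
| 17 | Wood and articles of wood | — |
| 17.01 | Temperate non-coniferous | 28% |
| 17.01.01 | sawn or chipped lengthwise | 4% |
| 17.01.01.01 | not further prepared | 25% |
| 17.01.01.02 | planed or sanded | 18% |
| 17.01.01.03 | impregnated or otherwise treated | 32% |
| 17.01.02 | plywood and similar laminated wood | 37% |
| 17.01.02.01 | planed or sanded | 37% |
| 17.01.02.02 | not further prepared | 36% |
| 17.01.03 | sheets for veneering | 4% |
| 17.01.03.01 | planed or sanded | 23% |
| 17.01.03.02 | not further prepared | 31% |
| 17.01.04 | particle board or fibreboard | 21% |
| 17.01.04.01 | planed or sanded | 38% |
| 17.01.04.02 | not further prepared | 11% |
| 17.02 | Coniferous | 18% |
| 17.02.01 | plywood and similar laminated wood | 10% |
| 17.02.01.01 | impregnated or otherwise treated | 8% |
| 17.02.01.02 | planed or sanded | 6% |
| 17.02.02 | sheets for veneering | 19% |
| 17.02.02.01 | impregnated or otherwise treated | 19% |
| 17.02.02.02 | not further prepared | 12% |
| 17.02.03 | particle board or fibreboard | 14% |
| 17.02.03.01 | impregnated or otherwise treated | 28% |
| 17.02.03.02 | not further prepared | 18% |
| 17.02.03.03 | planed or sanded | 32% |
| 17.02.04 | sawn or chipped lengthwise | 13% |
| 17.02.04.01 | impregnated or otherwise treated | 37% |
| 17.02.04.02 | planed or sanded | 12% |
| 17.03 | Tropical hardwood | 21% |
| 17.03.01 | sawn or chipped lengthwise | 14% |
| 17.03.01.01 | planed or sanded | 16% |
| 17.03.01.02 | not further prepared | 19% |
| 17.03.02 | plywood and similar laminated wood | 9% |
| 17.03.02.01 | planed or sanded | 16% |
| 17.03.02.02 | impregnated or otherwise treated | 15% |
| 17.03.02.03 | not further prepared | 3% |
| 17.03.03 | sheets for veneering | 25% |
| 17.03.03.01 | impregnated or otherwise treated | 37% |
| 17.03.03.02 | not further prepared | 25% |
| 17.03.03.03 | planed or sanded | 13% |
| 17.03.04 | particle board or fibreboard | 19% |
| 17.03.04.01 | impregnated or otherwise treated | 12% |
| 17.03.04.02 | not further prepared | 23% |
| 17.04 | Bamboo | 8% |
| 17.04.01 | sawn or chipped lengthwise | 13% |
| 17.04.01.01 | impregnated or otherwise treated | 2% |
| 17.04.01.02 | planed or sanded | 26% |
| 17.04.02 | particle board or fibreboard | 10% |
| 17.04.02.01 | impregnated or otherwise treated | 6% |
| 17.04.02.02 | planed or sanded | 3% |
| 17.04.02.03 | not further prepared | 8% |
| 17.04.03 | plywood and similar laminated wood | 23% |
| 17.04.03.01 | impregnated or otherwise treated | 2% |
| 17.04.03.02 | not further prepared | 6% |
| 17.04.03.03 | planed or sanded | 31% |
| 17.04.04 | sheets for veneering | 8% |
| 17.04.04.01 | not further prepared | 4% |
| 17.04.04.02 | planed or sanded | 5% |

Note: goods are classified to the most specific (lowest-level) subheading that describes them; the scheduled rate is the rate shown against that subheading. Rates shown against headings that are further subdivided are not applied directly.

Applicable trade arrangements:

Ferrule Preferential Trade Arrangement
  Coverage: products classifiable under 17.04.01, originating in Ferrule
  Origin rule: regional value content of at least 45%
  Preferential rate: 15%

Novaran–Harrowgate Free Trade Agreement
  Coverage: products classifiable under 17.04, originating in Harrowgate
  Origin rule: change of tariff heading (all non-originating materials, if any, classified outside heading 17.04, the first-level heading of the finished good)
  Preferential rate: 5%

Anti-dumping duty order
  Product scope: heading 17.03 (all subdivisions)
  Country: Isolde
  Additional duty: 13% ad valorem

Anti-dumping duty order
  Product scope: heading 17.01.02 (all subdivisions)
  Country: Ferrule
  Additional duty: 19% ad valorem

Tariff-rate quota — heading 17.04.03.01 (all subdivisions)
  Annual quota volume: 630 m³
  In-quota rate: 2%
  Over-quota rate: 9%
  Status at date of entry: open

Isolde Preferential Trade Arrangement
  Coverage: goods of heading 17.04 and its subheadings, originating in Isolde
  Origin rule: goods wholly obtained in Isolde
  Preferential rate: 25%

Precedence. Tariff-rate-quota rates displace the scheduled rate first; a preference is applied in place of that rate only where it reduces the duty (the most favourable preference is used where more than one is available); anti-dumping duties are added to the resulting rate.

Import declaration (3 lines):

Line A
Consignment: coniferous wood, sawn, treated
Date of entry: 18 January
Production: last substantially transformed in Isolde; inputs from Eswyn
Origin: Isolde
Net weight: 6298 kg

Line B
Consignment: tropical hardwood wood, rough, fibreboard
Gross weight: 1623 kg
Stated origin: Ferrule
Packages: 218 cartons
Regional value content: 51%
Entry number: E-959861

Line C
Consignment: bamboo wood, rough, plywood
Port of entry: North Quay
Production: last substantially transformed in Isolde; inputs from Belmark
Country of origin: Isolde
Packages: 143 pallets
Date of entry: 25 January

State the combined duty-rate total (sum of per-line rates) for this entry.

66%

Line A: coniferous → 17.02; sawn → 17.02.04; treated → 17.02.04.01. Scheduled 37%. Isolde agreement on 17.04: 17.02.04.01 not covered. → 37%.
Line B: tropical hardwood → 17.03; fibreboard → 17.03.04; rough → 17.03.04.02. Scheduled 23%. Ferrule agreement on 17.04.01: 17.03.04.02 not covered. → 23%.
Line C: bamboo → 17.04; plywood → 17.04.03; rough → 17.04.03.02. Scheduled 6%. Isolde agreement on 17.04: not wholly obtained. → 6%.
Sum: 37% + 23% + 6% = 66%.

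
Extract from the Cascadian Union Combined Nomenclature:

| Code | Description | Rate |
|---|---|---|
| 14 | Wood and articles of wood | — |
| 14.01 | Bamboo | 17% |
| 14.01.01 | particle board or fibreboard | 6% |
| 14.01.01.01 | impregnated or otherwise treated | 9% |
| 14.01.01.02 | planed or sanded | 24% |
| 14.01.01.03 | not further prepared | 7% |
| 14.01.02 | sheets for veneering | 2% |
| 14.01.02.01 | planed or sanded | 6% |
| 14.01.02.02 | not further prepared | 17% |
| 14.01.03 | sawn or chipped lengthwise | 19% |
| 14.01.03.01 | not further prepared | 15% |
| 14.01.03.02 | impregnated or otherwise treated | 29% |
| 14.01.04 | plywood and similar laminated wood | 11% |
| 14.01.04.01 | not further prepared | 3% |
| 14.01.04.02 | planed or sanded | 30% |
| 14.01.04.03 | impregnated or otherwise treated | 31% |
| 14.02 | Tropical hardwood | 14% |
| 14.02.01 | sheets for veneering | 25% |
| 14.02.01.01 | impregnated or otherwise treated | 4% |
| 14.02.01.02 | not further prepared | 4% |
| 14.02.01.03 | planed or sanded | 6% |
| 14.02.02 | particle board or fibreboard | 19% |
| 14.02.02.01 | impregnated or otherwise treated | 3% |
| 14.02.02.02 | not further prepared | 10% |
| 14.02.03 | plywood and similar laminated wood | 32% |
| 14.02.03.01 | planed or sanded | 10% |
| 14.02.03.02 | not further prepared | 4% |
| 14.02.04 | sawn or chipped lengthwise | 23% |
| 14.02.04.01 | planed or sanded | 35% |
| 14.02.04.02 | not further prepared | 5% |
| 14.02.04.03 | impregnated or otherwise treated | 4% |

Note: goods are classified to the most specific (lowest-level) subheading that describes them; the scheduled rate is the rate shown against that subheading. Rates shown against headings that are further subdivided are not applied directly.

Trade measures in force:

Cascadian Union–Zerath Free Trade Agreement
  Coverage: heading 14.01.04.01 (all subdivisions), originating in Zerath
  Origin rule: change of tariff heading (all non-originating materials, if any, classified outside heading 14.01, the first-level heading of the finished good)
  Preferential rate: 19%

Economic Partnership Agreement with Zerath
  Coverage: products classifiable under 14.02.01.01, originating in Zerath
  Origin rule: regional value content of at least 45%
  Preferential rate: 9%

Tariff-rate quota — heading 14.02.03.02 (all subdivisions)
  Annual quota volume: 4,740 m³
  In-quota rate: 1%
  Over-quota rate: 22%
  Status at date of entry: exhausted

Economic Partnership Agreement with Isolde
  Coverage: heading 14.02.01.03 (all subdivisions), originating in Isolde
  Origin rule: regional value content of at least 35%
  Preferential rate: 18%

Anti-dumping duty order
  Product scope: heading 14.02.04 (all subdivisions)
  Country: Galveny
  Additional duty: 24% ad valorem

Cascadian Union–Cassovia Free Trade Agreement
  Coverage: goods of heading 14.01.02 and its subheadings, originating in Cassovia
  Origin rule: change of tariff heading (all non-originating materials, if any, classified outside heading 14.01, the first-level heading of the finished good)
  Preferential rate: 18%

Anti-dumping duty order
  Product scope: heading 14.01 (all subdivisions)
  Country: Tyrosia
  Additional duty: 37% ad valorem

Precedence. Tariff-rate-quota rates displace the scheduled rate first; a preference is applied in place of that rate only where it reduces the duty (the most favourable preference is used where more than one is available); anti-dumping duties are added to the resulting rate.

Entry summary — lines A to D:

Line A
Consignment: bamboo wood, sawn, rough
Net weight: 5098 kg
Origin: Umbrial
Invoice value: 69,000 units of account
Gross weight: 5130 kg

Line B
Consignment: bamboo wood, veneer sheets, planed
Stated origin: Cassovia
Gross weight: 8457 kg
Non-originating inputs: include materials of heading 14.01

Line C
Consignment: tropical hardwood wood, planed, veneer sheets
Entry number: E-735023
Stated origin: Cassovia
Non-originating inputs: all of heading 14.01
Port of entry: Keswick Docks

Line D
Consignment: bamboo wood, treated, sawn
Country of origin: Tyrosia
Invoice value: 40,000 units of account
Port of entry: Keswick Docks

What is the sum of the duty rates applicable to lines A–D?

93%

Line A: bamboo → 14.01; sawn → 14.01.03; rough → 14.01.03.01. Scheduled 15%. No special measure applies. → 15%.
Line B: bamboo → 14.01; veneer sheets → 14.01.02; planed → 14.01.02.01. Scheduled 6%. Cassovia agreement on 14.01.02: CTH not met. → 6%.
Line C: tropical hardwood → 14.02; veneer sheets → 14.02.01; planed → 14.02.01.03. Scheduled 6%. Cassovia agreement on 14.01.02: 14.02.01.03 not covered. → 6%.
Line D: bamboo → 14.01; sawn → 14.01.03; treated → 14.01.03.02. Scheduled 29%. anti-dumping (Tyrosia, 14.01): +37%; total 29% + 37% = 66%. → 66%.
Sum: 15% + 6% + 6% + 66% = 93%.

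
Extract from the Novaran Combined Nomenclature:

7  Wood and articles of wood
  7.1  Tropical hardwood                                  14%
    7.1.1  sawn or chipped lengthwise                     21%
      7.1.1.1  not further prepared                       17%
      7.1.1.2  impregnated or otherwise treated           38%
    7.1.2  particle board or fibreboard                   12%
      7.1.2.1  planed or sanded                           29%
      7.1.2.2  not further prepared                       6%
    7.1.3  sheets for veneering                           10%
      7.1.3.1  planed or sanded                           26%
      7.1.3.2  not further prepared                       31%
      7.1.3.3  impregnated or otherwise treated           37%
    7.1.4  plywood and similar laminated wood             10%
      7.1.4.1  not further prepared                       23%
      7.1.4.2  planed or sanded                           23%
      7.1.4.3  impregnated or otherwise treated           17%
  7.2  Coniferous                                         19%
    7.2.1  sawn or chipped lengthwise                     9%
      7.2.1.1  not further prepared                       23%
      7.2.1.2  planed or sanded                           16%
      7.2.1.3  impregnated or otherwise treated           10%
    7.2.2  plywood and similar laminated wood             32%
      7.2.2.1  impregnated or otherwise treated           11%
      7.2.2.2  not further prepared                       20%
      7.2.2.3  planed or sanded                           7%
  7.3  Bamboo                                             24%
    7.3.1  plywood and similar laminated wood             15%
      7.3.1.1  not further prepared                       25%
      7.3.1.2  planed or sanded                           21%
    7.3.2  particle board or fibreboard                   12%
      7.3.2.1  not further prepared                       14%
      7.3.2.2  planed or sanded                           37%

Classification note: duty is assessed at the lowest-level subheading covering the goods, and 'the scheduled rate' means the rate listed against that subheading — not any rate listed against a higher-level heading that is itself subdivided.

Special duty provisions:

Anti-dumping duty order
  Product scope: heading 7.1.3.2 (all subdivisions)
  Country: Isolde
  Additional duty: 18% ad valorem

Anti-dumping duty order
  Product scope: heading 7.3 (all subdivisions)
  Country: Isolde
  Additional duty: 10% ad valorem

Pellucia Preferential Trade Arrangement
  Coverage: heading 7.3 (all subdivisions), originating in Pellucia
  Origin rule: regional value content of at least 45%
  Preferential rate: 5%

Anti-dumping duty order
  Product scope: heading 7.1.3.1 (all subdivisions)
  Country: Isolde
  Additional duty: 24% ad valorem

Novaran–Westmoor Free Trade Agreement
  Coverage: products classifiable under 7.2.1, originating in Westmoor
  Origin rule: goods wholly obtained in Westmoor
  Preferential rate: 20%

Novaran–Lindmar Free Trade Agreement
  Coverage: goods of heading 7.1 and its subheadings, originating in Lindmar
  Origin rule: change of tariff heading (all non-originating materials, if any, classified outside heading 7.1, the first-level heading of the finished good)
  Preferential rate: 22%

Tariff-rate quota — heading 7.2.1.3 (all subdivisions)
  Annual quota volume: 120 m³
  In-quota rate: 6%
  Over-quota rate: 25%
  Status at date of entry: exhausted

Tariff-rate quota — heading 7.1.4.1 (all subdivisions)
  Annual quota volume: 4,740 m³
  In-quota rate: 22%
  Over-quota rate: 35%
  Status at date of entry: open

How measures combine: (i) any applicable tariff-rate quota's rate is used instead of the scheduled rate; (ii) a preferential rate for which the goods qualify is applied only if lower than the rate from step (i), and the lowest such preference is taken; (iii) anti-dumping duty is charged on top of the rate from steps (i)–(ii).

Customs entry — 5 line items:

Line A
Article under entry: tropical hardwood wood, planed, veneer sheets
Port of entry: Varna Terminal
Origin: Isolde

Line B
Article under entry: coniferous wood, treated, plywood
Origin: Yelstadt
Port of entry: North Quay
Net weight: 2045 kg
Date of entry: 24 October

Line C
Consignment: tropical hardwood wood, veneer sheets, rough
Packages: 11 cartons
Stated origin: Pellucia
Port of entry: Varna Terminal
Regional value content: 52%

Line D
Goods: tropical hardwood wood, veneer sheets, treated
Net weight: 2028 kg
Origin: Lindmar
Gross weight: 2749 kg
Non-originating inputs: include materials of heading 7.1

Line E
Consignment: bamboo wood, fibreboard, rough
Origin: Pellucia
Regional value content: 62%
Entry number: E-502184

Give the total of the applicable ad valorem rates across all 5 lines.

134%

Line A: tropical hardwood → 7.1; veneer sheets → 7.1.3; planed → 7.1.3.1. Scheduled 26%. anti-dumping (Isolde, 7.1.3.1): +24%; total 26% + 24% = 50%. → 50%.
Line B: coniferous → 7.2; plywood → 7.2.2; treated → 7.2.2.1. Scheduled 11%. No special measure applies. → 11%.
Line C: tropical hardwood → 7.1; veneer sheets → 7.1.3; rough → 7.1.3.2. Scheduled 31%. Pellucia agreement on 7.3: 7.1.3.2 not covered. → 31%.
Line D: tropical hardwood → 7.1; veneer sheets → 7.1.3; treated → 7.1.3.3. Scheduled 37%. Lindmar agreement on 7.1: CTH not met. → 37%.
Line E: bamboo → 7.3; fibreboard → 7.3.2; rough → 7.3.2.1. Scheduled 14%. Pellucia agreement on 7.3: RVC ≥ 45% → 5% available; preferential 5%. → 5%.
Sum: 50% + 11% + 31% + 37% + 5% = 134%.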